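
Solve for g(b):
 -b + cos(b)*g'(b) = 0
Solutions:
 g(b) = C1 + Integral(b/cos(b), b)


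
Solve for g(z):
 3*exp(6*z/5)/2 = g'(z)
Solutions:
 g(z) = C1 + 5*exp(6*z/5)/4


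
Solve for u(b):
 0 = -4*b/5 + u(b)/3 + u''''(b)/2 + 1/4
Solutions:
 u(b) = 12*b/5 + (C1*sin(6^(3/4)*b/6) + C2*cos(6^(3/4)*b/6))*exp(-6^(3/4)*b/6) + (C3*sin(6^(3/4)*b/6) + C4*cos(6^(3/4)*b/6))*exp(6^(3/4)*b/6) - 3/4


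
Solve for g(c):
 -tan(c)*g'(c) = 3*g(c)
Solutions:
 g(c) = C1/sin(c)^3


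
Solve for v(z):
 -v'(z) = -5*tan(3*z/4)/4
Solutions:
 v(z) = C1 - 5*log(cos(3*z/4))/3


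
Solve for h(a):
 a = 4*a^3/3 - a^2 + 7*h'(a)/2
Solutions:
 h(a) = C1 - 2*a^4/21 + 2*a^3/21 + a^2/7


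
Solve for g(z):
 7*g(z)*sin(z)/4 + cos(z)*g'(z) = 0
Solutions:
 g(z) = C1*cos(z)^(7/4)


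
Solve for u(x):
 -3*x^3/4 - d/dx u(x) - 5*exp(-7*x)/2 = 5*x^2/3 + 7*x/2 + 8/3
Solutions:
 u(x) = C1 - 3*x^4/16 - 5*x^3/9 - 7*x^2/4 - 8*x/3 + 5*exp(-7*x)/14


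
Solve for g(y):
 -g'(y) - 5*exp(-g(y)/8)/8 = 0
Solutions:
 g(y) = 8*log(C1 - 5*y/64)


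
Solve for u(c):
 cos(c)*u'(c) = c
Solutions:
 u(c) = C1 + Integral(c/cos(c), c)


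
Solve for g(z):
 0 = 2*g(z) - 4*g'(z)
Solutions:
 g(z) = C1*exp(z/2)


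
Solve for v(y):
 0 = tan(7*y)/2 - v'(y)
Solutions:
 v(y) = C1 - log(cos(7*y))/14


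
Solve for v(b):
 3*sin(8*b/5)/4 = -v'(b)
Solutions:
 v(b) = C1 + 15*cos(8*b/5)/32


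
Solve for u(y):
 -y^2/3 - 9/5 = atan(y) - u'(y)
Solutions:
 u(y) = C1 + y^3/9 + y*atan(y) + 9*y/5 - log(y^2 + 1)/2


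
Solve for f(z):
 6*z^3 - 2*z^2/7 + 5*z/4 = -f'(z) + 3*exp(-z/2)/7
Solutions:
 f(z) = C1 - 3*z^4/2 + 2*z^3/21 - 5*z^2/8 - 6*exp(-z/2)/7


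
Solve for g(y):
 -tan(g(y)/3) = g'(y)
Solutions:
 g(y) = -3*asin(C1*exp(-y/3)) + 3*pi
 g(y) = 3*asin(C1*exp(-y/3))


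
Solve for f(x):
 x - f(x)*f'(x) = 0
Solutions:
 f(x) = -sqrt(C1 + x^2)
 f(x) = sqrt(C1 + x^2)


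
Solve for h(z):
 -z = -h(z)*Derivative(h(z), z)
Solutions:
 h(z) = -sqrt(C1 + z^2)
 h(z) = sqrt(C1 + z^2)


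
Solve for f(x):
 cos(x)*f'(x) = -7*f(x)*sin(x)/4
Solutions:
 f(x) = C1*cos(x)^(7/4)


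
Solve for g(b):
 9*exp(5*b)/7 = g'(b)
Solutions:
 g(b) = C1 + 9*exp(5*b)/35


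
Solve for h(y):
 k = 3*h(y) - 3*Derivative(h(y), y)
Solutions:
 h(y) = C1*exp(y) + k/3


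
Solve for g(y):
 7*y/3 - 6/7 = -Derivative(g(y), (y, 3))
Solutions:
 g(y) = C1 + C2*y + C3*y^2 - 7*y^4/72 + y^3/7


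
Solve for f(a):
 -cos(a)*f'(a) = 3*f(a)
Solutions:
 f(a) = C1*(sin(a) - 1)^(3/2)/(sin(a) + 1)^(3/2)


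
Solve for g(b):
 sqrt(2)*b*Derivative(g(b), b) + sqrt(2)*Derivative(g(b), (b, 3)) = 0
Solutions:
 g(b) = C1 + Integral(C2*airyai(-b) + C3*airybi(-b), b)


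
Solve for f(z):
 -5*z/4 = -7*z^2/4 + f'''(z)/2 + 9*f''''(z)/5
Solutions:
 f(z) = C1 + C2*z + C3*z^2 + C4*exp(-5*z/18) + 7*z^5/120 - 277*z^4/240 + 831*z^3/50


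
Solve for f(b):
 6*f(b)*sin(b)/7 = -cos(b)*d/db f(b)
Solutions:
 f(b) = C1*cos(b)^(6/7)


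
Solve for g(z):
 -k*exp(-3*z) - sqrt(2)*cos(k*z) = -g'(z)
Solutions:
 g(z) = C1 - k*exp(-3*z)/3 + sqrt(2)*sin(k*z)/k


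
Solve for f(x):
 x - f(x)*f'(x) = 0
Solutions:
 f(x) = -sqrt(C1 + x^2)
 f(x) = sqrt(C1 + x^2)


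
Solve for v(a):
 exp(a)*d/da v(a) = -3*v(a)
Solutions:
 v(a) = C1*exp(3*exp(-a))


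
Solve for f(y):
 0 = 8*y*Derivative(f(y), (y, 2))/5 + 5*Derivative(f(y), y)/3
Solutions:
 f(y) = C1 + C2/y^(1/24)


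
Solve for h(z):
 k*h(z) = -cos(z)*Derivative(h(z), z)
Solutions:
 h(z) = C1*exp(k*(log(sin(z) - 1) - log(sin(z) + 1))/2)


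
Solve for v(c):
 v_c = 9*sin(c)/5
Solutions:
 v(c) = C1 - 9*cos(c)/5


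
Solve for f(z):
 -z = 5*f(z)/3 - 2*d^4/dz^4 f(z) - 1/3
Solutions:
 f(z) = C1*exp(-5^(1/4)*6^(3/4)*z/6) + C2*exp(5^(1/4)*6^(3/4)*z/6) + C3*sin(5^(1/4)*6^(3/4)*z/6) + C4*cos(5^(1/4)*6^(3/4)*z/6) - 3*z/5 + 1/5


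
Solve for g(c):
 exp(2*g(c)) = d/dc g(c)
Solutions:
 g(c) = log(-sqrt(-1/(C1 + c))) - log(2)/2
 g(c) = log(-1/(C1 + c))/2 - log(2)/2


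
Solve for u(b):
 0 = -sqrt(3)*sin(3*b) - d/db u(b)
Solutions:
 u(b) = C1 + sqrt(3)*cos(3*b)/3


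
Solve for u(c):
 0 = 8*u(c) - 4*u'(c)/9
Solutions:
 u(c) = C1*exp(18*c)


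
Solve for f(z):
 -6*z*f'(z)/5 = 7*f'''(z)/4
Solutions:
 f(z) = C1 + Integral(C2*airyai(-2*3^(1/3)*35^(2/3)*z/35) + C3*airybi(-2*3^(1/3)*35^(2/3)*z/35), z)


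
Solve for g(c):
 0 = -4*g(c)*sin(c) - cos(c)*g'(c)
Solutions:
 g(c) = C1*cos(c)^4


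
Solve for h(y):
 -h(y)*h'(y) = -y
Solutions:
 h(y) = -sqrt(C1 + y^2)
 h(y) = sqrt(C1 + y^2)


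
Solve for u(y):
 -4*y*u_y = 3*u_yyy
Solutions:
 u(y) = C1 + Integral(C2*airyai(-6^(2/3)*y/3) + C3*airybi(-6^(2/3)*y/3), y)


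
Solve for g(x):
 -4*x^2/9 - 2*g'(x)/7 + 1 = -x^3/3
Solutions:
 g(x) = C1 + 7*x^4/24 - 14*x^3/27 + 7*x/2


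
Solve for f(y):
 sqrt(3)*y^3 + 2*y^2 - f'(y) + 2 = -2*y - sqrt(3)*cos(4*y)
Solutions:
 f(y) = C1 + sqrt(3)*y^4/4 + 2*y^3/3 + y^2 + 2*y + sqrt(3)*sin(4*y)/4


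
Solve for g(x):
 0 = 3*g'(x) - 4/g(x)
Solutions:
 g(x) = -sqrt(C1 + 24*x)/3
 g(x) = sqrt(C1 + 24*x)/3


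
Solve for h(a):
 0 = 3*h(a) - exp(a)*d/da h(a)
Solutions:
 h(a) = C1*exp(-3*exp(-a))


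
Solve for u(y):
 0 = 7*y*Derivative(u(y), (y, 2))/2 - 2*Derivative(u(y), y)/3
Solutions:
 u(y) = C1 + C2*y^(25/21)


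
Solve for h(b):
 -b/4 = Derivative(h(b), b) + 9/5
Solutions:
 h(b) = C1 - b^2/8 - 9*b/5


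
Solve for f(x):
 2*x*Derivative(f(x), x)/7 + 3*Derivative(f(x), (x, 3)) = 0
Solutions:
 f(x) = C1 + Integral(C2*airyai(-2^(1/3)*21^(2/3)*x/21) + C3*airybi(-2^(1/3)*21^(2/3)*x/21), x)


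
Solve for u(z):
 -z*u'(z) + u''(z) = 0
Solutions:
 u(z) = C1 + C2*erfi(sqrt(2)*z/2)


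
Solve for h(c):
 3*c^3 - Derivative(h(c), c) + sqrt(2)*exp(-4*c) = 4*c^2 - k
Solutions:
 h(c) = C1 + 3*c^4/4 - 4*c^3/3 + c*k - sqrt(2)*exp(-4*c)/4


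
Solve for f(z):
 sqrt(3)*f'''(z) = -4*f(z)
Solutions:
 f(z) = C3*exp(-2^(2/3)*3^(5/6)*z/3) + (C1*sin(2^(2/3)*3^(1/3)*z/2) + C2*cos(2^(2/3)*3^(1/3)*z/2))*exp(2^(2/3)*3^(5/6)*z/6)


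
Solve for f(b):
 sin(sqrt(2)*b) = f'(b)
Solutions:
 f(b) = C1 - sqrt(2)*cos(sqrt(2)*b)/2


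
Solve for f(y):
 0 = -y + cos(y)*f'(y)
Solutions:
 f(y) = C1 + Integral(y/cos(y), y)


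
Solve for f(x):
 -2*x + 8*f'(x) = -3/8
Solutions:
 f(x) = C1 + x^2/8 - 3*x/64


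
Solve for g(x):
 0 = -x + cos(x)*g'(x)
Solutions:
 g(x) = C1 + Integral(x/cos(x), x)


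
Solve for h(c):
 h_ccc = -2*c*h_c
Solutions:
 h(c) = C1 + Integral(C2*airyai(-2^(1/3)*c) + C3*airybi(-2^(1/3)*c), c)


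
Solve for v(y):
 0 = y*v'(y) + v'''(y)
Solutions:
 v(y) = C1 + Integral(C2*airyai(-y) + C3*airybi(-y), y)


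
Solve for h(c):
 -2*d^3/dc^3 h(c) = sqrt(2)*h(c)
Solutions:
 h(c) = C3*exp(-2^(5/6)*c/2) + (C1*sin(2^(5/6)*sqrt(3)*c/4) + C2*cos(2^(5/6)*sqrt(3)*c/4))*exp(2^(5/6)*c/4)


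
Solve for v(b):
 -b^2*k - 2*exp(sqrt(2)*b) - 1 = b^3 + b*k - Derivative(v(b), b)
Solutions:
 v(b) = C1 + b^4/4 + b^3*k/3 + b^2*k/2 + b + sqrt(2)*exp(sqrt(2)*b)


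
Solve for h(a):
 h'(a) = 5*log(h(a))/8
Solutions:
 li(h(a)) = C1 + 5*a/8


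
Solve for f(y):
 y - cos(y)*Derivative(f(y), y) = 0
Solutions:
 f(y) = C1 + Integral(y/cos(y), y)


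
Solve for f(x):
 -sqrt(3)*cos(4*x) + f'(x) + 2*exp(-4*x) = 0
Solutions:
 f(x) = C1 + sqrt(3)*sin(4*x)/4 + exp(-4*x)/2


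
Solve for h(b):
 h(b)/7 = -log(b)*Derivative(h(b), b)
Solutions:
 h(b) = C1*exp(-li(b)/7)


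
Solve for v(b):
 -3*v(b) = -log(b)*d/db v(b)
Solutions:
 v(b) = C1*exp(3*li(b))


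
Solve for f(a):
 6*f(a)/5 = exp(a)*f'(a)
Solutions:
 f(a) = C1*exp(-6*exp(-a)/5)


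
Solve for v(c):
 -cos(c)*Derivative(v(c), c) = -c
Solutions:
 v(c) = C1 + Integral(c/cos(c), c)


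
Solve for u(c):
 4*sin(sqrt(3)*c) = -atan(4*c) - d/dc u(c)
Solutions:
 u(c) = C1 - c*atan(4*c) + log(16*c^2 + 1)/8 + 4*sqrt(3)*cos(sqrt(3)*c)/3


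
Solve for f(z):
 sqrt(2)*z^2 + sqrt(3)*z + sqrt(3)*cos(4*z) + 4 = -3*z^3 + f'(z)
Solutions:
 f(z) = C1 + 3*z^4/4 + sqrt(2)*z^3/3 + sqrt(3)*z^2/2 + 4*z + sqrt(3)*sin(4*z)/4


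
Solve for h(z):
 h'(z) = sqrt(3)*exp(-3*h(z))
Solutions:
 h(z) = log(C1 + 3*sqrt(3)*z)/3
 h(z) = log((-3^(1/3) - 3^(5/6)*I)*(C1 + sqrt(3)*z)^(1/3)/2)
 h(z) = log((-3^(1/3) + 3^(5/6)*I)*(C1 + sqrt(3)*z)^(1/3)/2)


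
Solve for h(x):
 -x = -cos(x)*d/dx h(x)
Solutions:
 h(x) = C1 + Integral(x/cos(x), x)


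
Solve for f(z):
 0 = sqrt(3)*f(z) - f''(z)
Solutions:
 f(z) = C1*exp(-3^(1/4)*z) + C2*exp(3^(1/4)*z)


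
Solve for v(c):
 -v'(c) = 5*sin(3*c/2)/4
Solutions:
 v(c) = C1 + 5*cos(3*c/2)/6


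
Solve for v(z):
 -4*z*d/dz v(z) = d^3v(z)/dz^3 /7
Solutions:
 v(z) = C1 + Integral(C2*airyai(-28^(1/3)*z) + C3*airybi(-28^(1/3)*z), z)


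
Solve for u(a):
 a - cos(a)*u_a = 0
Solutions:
 u(a) = C1 + Integral(a/cos(a), a)


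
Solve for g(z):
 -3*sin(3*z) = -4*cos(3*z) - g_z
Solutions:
 g(z) = C1 - 4*sin(3*z)/3 - cos(3*z)


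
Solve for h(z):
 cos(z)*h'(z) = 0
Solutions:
 h(z) = C1


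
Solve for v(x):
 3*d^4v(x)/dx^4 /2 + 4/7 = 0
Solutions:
 v(x) = C1 + C2*x + C3*x^2 + C4*x^3 - x^4/63


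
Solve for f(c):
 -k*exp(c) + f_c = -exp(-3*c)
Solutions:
 f(c) = C1 + k*exp(c) + exp(-3*c)/3


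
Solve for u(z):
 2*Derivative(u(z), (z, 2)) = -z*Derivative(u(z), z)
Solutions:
 u(z) = C1 + C2*erf(z/2)


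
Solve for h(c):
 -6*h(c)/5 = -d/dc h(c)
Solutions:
 h(c) = C1*exp(6*c/5)


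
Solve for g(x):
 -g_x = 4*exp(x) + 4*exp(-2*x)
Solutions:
 g(x) = C1 - 4*exp(x) + 2*exp(-2*x)


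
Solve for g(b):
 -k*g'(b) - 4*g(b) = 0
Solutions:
 g(b) = C1*exp(-4*b/k)


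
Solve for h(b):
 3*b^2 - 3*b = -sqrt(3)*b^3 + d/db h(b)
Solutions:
 h(b) = C1 + sqrt(3)*b^4/4 + b^3 - 3*b^2/2


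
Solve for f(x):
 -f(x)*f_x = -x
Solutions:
 f(x) = -sqrt(C1 + x^2)
 f(x) = sqrt(C1 + x^2)


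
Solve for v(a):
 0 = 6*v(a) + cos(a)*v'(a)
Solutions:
 v(a) = C1*(sin(a)^3 - 3*sin(a)^2 + 3*sin(a) - 1)/(sin(a)^3 + 3*sin(a)^2 + 3*sin(a) + 1)


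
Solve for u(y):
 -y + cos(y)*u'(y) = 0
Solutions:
 u(y) = C1 + Integral(y/cos(y), y)


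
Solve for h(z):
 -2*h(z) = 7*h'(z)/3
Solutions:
 h(z) = C1*exp(-6*z/7)


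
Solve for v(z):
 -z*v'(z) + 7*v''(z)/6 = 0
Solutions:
 v(z) = C1 + C2*erfi(sqrt(21)*z/7)


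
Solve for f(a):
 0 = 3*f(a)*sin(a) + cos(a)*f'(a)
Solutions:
 f(a) = C1*cos(a)^3


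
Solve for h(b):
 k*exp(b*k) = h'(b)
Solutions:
 h(b) = C1 + exp(b*k)


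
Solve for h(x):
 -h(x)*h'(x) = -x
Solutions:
 h(x) = -sqrt(C1 + x^2)
 h(x) = sqrt(C1 + x^2)


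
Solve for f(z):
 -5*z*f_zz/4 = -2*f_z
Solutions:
 f(z) = C1 + C2*z^(13/5)


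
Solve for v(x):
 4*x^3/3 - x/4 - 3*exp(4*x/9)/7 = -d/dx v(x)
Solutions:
 v(x) = C1 - x^4/3 + x^2/8 + 27*exp(4*x/9)/28


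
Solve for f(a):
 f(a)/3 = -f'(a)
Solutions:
 f(a) = C1*exp(-a/3)


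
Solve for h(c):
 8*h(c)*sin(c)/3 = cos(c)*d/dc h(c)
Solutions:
 h(c) = C1/cos(c)^(8/3)


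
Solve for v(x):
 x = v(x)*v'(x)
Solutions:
 v(x) = -sqrt(C1 + x^2)
 v(x) = sqrt(C1 + x^2)


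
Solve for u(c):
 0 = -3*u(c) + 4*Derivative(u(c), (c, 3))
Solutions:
 u(c) = C3*exp(6^(1/3)*c/2) + (C1*sin(2^(1/3)*3^(5/6)*c/4) + C2*cos(2^(1/3)*3^(5/6)*c/4))*exp(-6^(1/3)*c/4)


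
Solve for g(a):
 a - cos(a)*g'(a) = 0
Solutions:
 g(a) = C1 + Integral(a/cos(a), a)


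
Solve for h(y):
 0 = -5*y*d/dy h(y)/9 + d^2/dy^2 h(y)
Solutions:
 h(y) = C1 + C2*erfi(sqrt(10)*y/6)


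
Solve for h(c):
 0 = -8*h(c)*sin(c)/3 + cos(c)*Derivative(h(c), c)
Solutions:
 h(c) = C1/cos(c)^(8/3)


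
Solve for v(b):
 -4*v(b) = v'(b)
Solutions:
 v(b) = C1*exp(-4*b)


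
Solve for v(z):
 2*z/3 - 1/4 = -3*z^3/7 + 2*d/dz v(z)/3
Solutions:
 v(z) = C1 + 9*z^4/56 + z^2/2 - 3*z/8


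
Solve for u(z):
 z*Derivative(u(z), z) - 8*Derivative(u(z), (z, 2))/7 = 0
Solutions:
 u(z) = C1 + C2*erfi(sqrt(7)*z/4)


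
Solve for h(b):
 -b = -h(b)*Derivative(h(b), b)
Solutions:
 h(b) = -sqrt(C1 + b^2)
 h(b) = sqrt(C1 + b^2)


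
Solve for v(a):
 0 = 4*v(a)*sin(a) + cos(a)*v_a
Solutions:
 v(a) = C1*cos(a)^4


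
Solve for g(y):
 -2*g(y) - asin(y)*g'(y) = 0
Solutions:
 g(y) = C1*exp(-2*Integral(1/asin(y), y))


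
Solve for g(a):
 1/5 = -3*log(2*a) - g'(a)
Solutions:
 g(a) = C1 - 3*a*log(a) - a*log(8) + 14*a/5


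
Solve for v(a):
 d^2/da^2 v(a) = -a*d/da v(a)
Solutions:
 v(a) = C1 + C2*erf(sqrt(2)*a/2)


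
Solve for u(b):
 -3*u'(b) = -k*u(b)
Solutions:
 u(b) = C1*exp(b*k/3)


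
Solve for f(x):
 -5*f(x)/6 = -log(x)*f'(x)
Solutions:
 f(x) = C1*exp(5*li(x)/6)


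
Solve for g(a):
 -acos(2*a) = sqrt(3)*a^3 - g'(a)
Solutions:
 g(a) = C1 + sqrt(3)*a^4/4 + a*acos(2*a) - sqrt(1 - 4*a^2)/2


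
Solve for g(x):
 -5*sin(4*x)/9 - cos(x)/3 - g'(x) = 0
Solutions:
 g(x) = C1 - sin(x)/3 + 5*cos(4*x)/36


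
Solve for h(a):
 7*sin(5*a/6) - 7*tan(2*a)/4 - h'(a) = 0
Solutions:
 h(a) = C1 + 7*log(cos(2*a))/8 - 42*cos(5*a/6)/5


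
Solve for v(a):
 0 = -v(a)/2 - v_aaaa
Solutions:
 v(a) = (C1*sin(2^(1/4)*a/2) + C2*cos(2^(1/4)*a/2))*exp(-2^(1/4)*a/2) + (C3*sin(2^(1/4)*a/2) + C4*cos(2^(1/4)*a/2))*exp(2^(1/4)*a/2)


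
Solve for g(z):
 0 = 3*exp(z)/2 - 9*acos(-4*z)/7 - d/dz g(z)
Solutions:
 g(z) = C1 - 9*z*acos(-4*z)/7 - 9*sqrt(1 - 16*z^2)/28 + 3*exp(z)/2


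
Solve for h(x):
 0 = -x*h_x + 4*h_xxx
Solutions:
 h(x) = C1 + Integral(C2*airyai(2^(1/3)*x/2) + C3*airybi(2^(1/3)*x/2), x)


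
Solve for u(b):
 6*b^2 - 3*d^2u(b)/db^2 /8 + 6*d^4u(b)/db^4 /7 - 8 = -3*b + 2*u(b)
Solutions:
 u(b) = C1*exp(-sqrt(6)*b*sqrt(21 + sqrt(21945))/24) + C2*exp(sqrt(6)*b*sqrt(21 + sqrt(21945))/24) + C3*sin(sqrt(6)*b*sqrt(-21 + sqrt(21945))/24) + C4*cos(sqrt(6)*b*sqrt(-21 + sqrt(21945))/24) + 3*b^2 + 3*b/2 - 41/8


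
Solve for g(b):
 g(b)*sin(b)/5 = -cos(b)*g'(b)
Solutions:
 g(b) = C1*cos(b)^(1/5)


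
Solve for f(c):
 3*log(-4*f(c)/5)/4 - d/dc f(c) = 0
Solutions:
 -4*Integral(1/(log(-_y) - log(5) + 2*log(2)), (_y, f(c)))/3 = C1 - c


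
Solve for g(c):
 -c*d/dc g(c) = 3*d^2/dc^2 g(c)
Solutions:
 g(c) = C1 + C2*erf(sqrt(6)*c/6)


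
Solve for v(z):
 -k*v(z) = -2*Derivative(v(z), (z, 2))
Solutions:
 v(z) = C1*exp(-sqrt(2)*sqrt(k)*z/2) + C2*exp(sqrt(2)*sqrt(k)*z/2)


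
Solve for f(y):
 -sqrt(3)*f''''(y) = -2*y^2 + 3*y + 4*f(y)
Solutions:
 f(y) = y^2/2 - 3*y/4 + (C1*sin(3^(7/8)*y/3) + C2*cos(3^(7/8)*y/3))*exp(-3^(7/8)*y/3) + (C3*sin(3^(7/8)*y/3) + C4*cos(3^(7/8)*y/3))*exp(3^(7/8)*y/3)


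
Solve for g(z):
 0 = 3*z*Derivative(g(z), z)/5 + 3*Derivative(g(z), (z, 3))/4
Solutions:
 g(z) = C1 + Integral(C2*airyai(-10^(2/3)*z/5) + C3*airybi(-10^(2/3)*z/5), z)


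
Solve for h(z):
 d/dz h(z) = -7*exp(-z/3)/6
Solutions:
 h(z) = C1 + 7*exp(-z/3)/2


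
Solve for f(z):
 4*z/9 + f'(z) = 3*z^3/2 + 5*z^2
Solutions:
 f(z) = C1 + 3*z^4/8 + 5*z^3/3 - 2*z^2/9


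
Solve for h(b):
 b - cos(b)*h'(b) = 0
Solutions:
 h(b) = C1 + Integral(b/cos(b), b)


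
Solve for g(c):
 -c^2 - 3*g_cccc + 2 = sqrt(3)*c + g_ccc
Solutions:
 g(c) = C1 + C2*c + C3*c^2 + C4*exp(-c/3) - c^5/60 + c^4*(6 - sqrt(3))/24 + c^3*(-16 + 3*sqrt(3))/6


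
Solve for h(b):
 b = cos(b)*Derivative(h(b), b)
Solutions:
 h(b) = C1 + Integral(b/cos(b), b)


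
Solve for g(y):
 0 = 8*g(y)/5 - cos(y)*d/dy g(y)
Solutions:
 g(y) = C1*(sin(y) + 1)^(4/5)/(sin(y) - 1)^(4/5)


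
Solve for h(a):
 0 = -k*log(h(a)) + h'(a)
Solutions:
 li(h(a)) = C1 + a*k


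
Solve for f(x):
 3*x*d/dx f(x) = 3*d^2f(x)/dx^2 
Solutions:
 f(x) = C1 + C2*erfi(sqrt(2)*x/2)


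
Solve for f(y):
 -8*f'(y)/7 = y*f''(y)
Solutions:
 f(y) = C1 + C2/y^(1/7)


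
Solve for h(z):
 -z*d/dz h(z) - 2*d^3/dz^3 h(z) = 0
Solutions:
 h(z) = C1 + Integral(C2*airyai(-2^(2/3)*z/2) + C3*airybi(-2^(2/3)*z/2), z)


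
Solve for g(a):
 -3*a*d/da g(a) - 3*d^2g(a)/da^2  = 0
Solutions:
 g(a) = C1 + C2*erf(sqrt(2)*a/2)


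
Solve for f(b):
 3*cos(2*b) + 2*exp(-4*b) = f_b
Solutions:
 f(b) = C1 + 3*sin(2*b)/2 - exp(-4*b)/2


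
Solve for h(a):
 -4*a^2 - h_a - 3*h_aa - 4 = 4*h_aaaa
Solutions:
 h(a) = C1 + C2*exp(-a*(-(1 + sqrt(2))^(1/3) + (1 + sqrt(2))^(-1/3))/4)*sin(sqrt(3)*a*((1 + sqrt(2))^(-1/3) + (1 + sqrt(2))^(1/3))/4) + C3*exp(-a*(-(1 + sqrt(2))^(1/3) + (1 + sqrt(2))^(-1/3))/4)*cos(sqrt(3)*a*((1 + sqrt(2))^(-1/3) + (1 + sqrt(2))^(1/3))/4) + C4*exp(a*(-(1 + sqrt(2))^(1/3) + (1 + sqrt(2))^(-1/3))/2) - 4*a^3/3 + 12*a^2 - 76*a


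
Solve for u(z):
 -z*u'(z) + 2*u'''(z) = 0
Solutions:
 u(z) = C1 + Integral(C2*airyai(2^(2/3)*z/2) + C3*airybi(2^(2/3)*z/2), z)


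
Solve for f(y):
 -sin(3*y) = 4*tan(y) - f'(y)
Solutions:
 f(y) = C1 - 4*log(cos(y)) - cos(3*y)/3


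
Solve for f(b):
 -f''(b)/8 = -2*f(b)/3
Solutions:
 f(b) = C1*exp(-4*sqrt(3)*b/3) + C2*exp(4*sqrt(3)*b/3)


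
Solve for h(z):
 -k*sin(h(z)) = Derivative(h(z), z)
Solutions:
 h(z) = -acos((-C1 - exp(2*k*z))/(C1 - exp(2*k*z))) + 2*pi
 h(z) = acos((-C1 - exp(2*k*z))/(C1 - exp(2*k*z)))


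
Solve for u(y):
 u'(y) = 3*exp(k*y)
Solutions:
 u(y) = C1 + 3*exp(k*y)/k


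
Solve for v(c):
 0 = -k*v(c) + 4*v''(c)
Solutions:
 v(c) = C1*exp(-c*sqrt(k)/2) + C2*exp(c*sqrt(k)/2)


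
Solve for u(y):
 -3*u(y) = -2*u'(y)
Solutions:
 u(y) = C1*exp(3*y/2)


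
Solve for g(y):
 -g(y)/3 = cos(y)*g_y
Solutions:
 g(y) = C1*(sin(y) - 1)^(1/6)/(sin(y) + 1)^(1/6)


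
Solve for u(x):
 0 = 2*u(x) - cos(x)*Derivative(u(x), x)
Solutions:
 u(x) = C1*(sin(x) + 1)/(sin(x) - 1)


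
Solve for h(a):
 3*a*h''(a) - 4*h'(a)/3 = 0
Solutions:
 h(a) = C1 + C2*a^(13/9)


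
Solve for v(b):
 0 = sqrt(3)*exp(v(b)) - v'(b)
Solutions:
 v(b) = log(-1/(C1 + sqrt(3)*b))


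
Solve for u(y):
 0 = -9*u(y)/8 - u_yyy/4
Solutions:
 u(y) = C3*exp(-6^(2/3)*y/2) + (C1*sin(3*2^(2/3)*3^(1/6)*y/4) + C2*cos(3*2^(2/3)*3^(1/6)*y/4))*exp(6^(2/3)*y/4)


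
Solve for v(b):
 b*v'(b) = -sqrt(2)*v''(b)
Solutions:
 v(b) = C1 + C2*erf(2^(1/4)*b/2)


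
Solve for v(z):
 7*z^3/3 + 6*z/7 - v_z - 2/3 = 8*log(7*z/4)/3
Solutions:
 v(z) = C1 + 7*z^4/12 + 3*z^2/7 - 8*z*log(z)/3 - 8*z*log(7)/3 + 2*z + 16*z*log(2)/3


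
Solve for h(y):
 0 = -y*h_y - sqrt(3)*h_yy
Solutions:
 h(y) = C1 + C2*erf(sqrt(2)*3^(3/4)*y/6)


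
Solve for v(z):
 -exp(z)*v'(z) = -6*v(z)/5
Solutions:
 v(z) = C1*exp(-6*exp(-z)/5)


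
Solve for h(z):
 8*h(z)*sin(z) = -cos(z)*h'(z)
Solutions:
 h(z) = C1*cos(z)^8


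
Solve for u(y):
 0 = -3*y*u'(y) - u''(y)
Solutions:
 u(y) = C1 + C2*erf(sqrt(6)*y/2)


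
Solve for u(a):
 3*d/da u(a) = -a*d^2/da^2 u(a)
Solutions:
 u(a) = C1 + C2/a^2


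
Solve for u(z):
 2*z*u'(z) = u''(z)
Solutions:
 u(z) = C1 + C2*erfi(z)


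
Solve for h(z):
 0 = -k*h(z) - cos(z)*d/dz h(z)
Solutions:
 h(z) = C1*exp(k*(log(sin(z) - 1) - log(sin(z) + 1))/2)


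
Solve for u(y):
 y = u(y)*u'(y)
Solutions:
 u(y) = -sqrt(C1 + y^2)
 u(y) = sqrt(C1 + y^2)


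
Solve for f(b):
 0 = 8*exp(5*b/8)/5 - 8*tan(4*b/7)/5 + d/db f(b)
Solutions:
 f(b) = C1 - 64*exp(5*b/8)/25 - 14*log(cos(4*b/7))/5


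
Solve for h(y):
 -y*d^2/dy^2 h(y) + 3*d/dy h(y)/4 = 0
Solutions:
 h(y) = C1 + C2*y^(7/4)


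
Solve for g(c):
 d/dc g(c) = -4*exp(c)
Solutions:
 g(c) = C1 - 4*exp(c)


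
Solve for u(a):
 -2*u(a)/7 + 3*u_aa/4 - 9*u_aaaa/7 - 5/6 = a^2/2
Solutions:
 u(a) = -7*a^2/4 + (C1*sin(2^(1/4)*sqrt(3)*a*sin(atan(sqrt(79)/7)/2)/3) + C2*cos(2^(1/4)*sqrt(3)*a*sin(atan(sqrt(79)/7)/2)/3))*exp(-2^(1/4)*sqrt(3)*a*cos(atan(sqrt(79)/7)/2)/3) + (C3*sin(2^(1/4)*sqrt(3)*a*sin(atan(sqrt(79)/7)/2)/3) + C4*cos(2^(1/4)*sqrt(3)*a*sin(atan(sqrt(79)/7)/2)/3))*exp(2^(1/4)*sqrt(3)*a*cos(atan(sqrt(79)/7)/2)/3) - 581/48


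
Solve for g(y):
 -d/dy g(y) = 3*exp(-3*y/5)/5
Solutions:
 g(y) = C1 + exp(-3*y/5)


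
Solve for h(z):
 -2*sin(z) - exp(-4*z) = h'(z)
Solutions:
 h(z) = C1 + 2*cos(z) + exp(-4*z)/4


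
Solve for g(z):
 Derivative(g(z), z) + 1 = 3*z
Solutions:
 g(z) = C1 + 3*z^2/2 - z


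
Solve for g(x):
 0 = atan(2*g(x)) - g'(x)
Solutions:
 Integral(1/atan(2*_y), (_y, g(x))) = C1 + x


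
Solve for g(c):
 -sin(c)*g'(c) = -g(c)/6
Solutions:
 g(c) = C1*(cos(c) - 1)^(1/12)/(cos(c) + 1)^(1/12)


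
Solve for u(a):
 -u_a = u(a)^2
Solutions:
 u(a) = 1/(C1 + a)


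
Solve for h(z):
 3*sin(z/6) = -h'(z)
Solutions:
 h(z) = C1 + 18*cos(z/6)


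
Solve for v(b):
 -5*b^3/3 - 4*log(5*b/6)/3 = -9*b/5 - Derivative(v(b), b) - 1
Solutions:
 v(b) = C1 + 5*b^4/12 - 9*b^2/10 + 4*b*log(b)/3 - 4*b*log(6)/3 - 7*b/3 + 4*b*log(5)/3


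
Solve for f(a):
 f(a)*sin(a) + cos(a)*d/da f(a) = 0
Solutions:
 f(a) = C1*cos(a)


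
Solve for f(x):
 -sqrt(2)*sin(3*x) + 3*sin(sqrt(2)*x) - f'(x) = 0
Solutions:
 f(x) = C1 + sqrt(2)*cos(3*x)/3 - 3*sqrt(2)*cos(sqrt(2)*x)/2


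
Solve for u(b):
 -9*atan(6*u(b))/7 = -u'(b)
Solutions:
 Integral(1/atan(6*_y), (_y, u(b))) = C1 + 9*b/7


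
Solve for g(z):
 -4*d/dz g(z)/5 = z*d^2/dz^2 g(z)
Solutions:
 g(z) = C1 + C2*z^(1/5)


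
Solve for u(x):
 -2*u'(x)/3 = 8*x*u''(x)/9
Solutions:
 u(x) = C1 + C2*x^(1/4)


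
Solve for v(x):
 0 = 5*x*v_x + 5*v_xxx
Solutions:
 v(x) = C1 + Integral(C2*airyai(-x) + C3*airybi(-x), x)


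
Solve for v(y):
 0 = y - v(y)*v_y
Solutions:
 v(y) = -sqrt(C1 + y^2)
 v(y) = sqrt(C1 + y^2)


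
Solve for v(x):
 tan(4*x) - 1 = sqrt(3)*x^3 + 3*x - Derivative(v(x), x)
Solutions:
 v(x) = C1 + sqrt(3)*x^4/4 + 3*x^2/2 + x + log(cos(4*x))/4


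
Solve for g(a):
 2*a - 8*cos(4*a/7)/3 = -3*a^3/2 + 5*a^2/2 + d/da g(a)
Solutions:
 g(a) = C1 + 3*a^4/8 - 5*a^3/6 + a^2 - 14*sin(4*a/7)/3


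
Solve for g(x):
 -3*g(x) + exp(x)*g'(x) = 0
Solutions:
 g(x) = C1*exp(-3*exp(-x))


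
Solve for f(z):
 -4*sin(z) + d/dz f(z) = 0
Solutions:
 f(z) = C1 - 4*cos(z)


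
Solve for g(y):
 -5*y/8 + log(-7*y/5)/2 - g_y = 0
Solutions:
 g(y) = C1 - 5*y^2/16 + y*log(-y)/2 + y*(-log(5) - 1/2 + log(35)/2)


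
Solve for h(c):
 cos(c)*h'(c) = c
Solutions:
 h(c) = C1 + Integral(c/cos(c), c)


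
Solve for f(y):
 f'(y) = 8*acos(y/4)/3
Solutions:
 f(y) = C1 + 8*y*acos(y/4)/3 - 8*sqrt(16 - y^2)/3


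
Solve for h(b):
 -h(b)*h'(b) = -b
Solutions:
 h(b) = -sqrt(C1 + b^2)
 h(b) = sqrt(C1 + b^2)


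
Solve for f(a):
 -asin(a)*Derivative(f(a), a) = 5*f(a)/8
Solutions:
 f(a) = C1*exp(-5*Integral(1/asin(a), a)/8)


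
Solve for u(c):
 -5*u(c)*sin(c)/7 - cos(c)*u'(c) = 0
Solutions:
 u(c) = C1*cos(c)^(5/7)


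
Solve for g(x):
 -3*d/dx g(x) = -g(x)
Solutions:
 g(x) = C1*exp(x/3)


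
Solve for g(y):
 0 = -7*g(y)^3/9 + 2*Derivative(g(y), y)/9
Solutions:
 g(y) = -sqrt(-1/(C1 + 7*y))
 g(y) = sqrt(-1/(C1 + 7*y))


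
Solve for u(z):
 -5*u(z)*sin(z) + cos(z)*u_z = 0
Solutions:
 u(z) = C1/cos(z)^5


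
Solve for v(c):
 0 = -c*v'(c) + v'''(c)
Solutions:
 v(c) = C1 + Integral(C2*airyai(c) + C3*airybi(c), c)


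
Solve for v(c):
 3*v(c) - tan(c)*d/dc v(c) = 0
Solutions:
 v(c) = C1*sin(c)^3


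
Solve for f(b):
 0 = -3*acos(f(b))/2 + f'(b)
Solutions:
 Integral(1/acos(_y), (_y, f(b))) = C1 + 3*b/2


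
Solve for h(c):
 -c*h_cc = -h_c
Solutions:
 h(c) = C1 + C2*c^2


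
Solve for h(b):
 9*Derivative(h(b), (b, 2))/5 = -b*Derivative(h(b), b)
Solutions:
 h(b) = C1 + C2*erf(sqrt(10)*b/6)


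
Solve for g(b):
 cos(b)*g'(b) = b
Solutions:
 g(b) = C1 + Integral(b/cos(b), b)


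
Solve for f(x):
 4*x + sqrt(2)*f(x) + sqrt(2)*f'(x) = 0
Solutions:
 f(x) = C1*exp(-x) - 2*sqrt(2)*x + 2*sqrt(2)


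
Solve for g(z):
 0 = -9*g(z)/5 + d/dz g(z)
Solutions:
 g(z) = C1*exp(9*z/5)


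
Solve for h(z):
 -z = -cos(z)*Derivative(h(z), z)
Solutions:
 h(z) = C1 + Integral(z/cos(z), z)


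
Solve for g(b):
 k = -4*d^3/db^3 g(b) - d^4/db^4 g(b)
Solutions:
 g(b) = C1 + C2*b + C3*b^2 + C4*exp(-4*b) - b^3*k/24


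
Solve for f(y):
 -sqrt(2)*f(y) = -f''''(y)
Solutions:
 f(y) = C1*exp(-2^(1/8)*y) + C2*exp(2^(1/8)*y) + C3*sin(2^(1/8)*y) + C4*cos(2^(1/8)*y)


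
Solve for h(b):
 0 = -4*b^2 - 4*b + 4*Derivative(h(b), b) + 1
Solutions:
 h(b) = C1 + b^3/3 + b^2/2 - b/4


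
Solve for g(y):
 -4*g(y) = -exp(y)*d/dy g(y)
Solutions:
 g(y) = C1*exp(-4*exp(-y))


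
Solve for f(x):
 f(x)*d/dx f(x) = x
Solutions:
 f(x) = -sqrt(C1 + x^2)
 f(x) = sqrt(C1 + x^2)


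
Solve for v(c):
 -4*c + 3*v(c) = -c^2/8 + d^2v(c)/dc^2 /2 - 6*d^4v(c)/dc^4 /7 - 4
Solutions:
 v(c) = -c^2/24 + 4*c/3 + (C1*sin(2^(3/4)*7^(1/4)*c*sin(atan(sqrt(1967)/7)/2)/2) + C2*cos(2^(3/4)*7^(1/4)*c*sin(atan(sqrt(1967)/7)/2)/2))*exp(-2^(3/4)*7^(1/4)*c*cos(atan(sqrt(1967)/7)/2)/2) + (C3*sin(2^(3/4)*7^(1/4)*c*sin(atan(sqrt(1967)/7)/2)/2) + C4*cos(2^(3/4)*7^(1/4)*c*sin(atan(sqrt(1967)/7)/2)/2))*exp(2^(3/4)*7^(1/4)*c*cos(atan(sqrt(1967)/7)/2)/2) - 97/72


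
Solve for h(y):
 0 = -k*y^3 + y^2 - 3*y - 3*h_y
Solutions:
 h(y) = C1 - k*y^4/12 + y^3/9 - y^2/2


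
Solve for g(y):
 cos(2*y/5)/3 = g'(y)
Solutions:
 g(y) = C1 + 5*sin(2*y/5)/6


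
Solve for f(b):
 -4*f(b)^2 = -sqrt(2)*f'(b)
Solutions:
 f(b) = -1/(C1 + 2*sqrt(2)*b)


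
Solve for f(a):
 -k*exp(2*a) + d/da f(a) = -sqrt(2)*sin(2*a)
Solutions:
 f(a) = C1 + k*exp(2*a)/2 + sqrt(2)*cos(2*a)/2


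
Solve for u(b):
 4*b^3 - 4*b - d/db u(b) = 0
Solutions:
 u(b) = C1 + b^4 - 2*b^2


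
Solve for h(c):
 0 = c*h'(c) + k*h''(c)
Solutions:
 h(c) = C1 + C2*sqrt(k)*erf(sqrt(2)*c*sqrt(1/k)/2)


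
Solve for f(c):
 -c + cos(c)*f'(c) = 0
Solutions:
 f(c) = C1 + Integral(c/cos(c), c)


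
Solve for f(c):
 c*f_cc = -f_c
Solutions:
 f(c) = C1 + C2*log(c)


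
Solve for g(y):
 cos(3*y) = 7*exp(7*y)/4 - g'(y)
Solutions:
 g(y) = C1 + exp(7*y)/4 - sin(3*y)/3


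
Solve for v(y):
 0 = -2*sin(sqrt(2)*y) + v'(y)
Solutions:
 v(y) = C1 - sqrt(2)*cos(sqrt(2)*y)


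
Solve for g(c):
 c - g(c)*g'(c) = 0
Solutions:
 g(c) = -sqrt(C1 + c^2)
 g(c) = sqrt(C1 + c^2)


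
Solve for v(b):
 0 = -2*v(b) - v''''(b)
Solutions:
 v(b) = (C1*sin(2^(3/4)*b/2) + C2*cos(2^(3/4)*b/2))*exp(-2^(3/4)*b/2) + (C3*sin(2^(3/4)*b/2) + C4*cos(2^(3/4)*b/2))*exp(2^(3/4)*b/2)


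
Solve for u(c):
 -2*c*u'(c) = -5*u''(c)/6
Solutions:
 u(c) = C1 + C2*erfi(sqrt(30)*c/5)


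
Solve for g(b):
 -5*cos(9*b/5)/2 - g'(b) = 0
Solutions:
 g(b) = C1 - 25*sin(9*b/5)/18


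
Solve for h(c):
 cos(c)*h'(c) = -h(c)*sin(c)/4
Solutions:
 h(c) = C1*cos(c)^(1/4)


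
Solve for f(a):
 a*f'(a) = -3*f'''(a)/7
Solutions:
 f(a) = C1 + Integral(C2*airyai(-3^(2/3)*7^(1/3)*a/3) + C3*airybi(-3^(2/3)*7^(1/3)*a/3), a)


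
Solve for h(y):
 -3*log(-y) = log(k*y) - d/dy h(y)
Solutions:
 h(y) = C1 + y*(log(-k) - 4) + 4*y*log(-y)


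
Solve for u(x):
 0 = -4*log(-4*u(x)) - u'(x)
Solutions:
 Integral(1/(log(-_y) + 2*log(2)), (_y, u(x)))/4 = C1 - x


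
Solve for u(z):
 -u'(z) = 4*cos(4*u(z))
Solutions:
 u(z) = -asin((C1 + exp(32*z))/(C1 - exp(32*z)))/4 + pi/4
 u(z) = asin((C1 + exp(32*z))/(C1 - exp(32*z)))/4


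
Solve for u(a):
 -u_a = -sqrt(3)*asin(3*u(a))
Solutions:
 Integral(1/asin(3*_y), (_y, u(a))) = C1 + sqrt(3)*a


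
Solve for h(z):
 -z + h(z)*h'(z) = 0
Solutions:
 h(z) = -sqrt(C1 + z^2)
 h(z) = sqrt(C1 + z^2)


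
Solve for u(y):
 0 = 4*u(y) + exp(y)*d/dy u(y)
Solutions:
 u(y) = C1*exp(4*exp(-y))


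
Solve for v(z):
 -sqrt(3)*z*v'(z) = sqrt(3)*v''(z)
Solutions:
 v(z) = C1 + C2*erf(sqrt(2)*z/2)


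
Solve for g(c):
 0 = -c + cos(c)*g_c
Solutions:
 g(c) = C1 + Integral(c/cos(c), c)


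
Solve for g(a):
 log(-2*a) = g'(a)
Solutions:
 g(a) = C1 + a*log(-a) + a*(-1 + log(2))


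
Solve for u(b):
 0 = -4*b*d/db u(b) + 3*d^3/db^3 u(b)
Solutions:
 u(b) = C1 + Integral(C2*airyai(6^(2/3)*b/3) + C3*airybi(6^(2/3)*b/3), b)


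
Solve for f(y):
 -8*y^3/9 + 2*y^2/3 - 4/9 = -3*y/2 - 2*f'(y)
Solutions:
 f(y) = C1 + y^4/9 - y^3/9 - 3*y^2/8 + 2*y/9


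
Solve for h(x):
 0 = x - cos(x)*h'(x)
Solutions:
 h(x) = C1 + Integral(x/cos(x), x)


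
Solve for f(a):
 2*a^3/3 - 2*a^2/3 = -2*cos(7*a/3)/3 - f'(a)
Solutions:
 f(a) = C1 - a^4/6 + 2*a^3/9 - 2*sin(7*a/3)/7


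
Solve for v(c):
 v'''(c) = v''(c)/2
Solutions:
 v(c) = C1 + C2*c + C3*exp(c/2)


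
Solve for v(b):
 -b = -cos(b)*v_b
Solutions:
 v(b) = C1 + Integral(b/cos(b), b)


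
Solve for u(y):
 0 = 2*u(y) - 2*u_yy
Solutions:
 u(y) = C1*exp(-y) + C2*exp(y)


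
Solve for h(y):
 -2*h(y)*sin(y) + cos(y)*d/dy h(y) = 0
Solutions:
 h(y) = C1/cos(y)^2


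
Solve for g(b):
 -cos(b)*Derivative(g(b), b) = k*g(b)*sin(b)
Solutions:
 g(b) = C1*exp(k*log(cos(b)))


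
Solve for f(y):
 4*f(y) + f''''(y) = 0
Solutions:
 f(y) = (C1*sin(y) + C2*cos(y))*exp(-y) + (C3*sin(y) + C4*cos(y))*exp(y)


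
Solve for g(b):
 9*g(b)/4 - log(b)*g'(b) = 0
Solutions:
 g(b) = C1*exp(9*li(b)/4)


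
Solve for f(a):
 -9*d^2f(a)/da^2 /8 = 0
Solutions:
 f(a) = C1 + C2*a


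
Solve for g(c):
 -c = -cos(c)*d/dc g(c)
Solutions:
 g(c) = C1 + Integral(c/cos(c), c)


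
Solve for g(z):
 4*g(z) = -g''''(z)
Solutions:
 g(z) = (C1*sin(z) + C2*cos(z))*exp(-z) + (C3*sin(z) + C4*cos(z))*exp(z)


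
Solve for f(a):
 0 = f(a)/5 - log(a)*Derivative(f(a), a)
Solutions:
 f(a) = C1*exp(li(a)/5)


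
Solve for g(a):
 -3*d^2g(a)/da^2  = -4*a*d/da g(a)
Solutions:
 g(a) = C1 + C2*erfi(sqrt(6)*a/3)


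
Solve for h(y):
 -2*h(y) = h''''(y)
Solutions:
 h(y) = (C1*sin(2^(3/4)*y/2) + C2*cos(2^(3/4)*y/2))*exp(-2^(3/4)*y/2) + (C3*sin(2^(3/4)*y/2) + C4*cos(2^(3/4)*y/2))*exp(2^(3/4)*y/2)


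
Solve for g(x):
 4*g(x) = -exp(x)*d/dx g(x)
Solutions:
 g(x) = C1*exp(4*exp(-x))


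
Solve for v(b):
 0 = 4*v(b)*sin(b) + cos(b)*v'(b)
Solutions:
 v(b) = C1*cos(b)^4


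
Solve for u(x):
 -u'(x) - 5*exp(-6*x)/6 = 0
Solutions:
 u(x) = C1 + 5*exp(-6*x)/36


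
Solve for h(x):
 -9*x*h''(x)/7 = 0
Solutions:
 h(x) = C1 + C2*x


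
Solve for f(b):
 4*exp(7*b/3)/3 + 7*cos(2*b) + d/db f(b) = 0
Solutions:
 f(b) = C1 - 4*exp(7*b/3)/7 - 7*sin(2*b)/2


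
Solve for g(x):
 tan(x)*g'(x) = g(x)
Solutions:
 g(x) = C1*sin(x)


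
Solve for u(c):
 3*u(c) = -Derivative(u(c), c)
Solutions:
 u(c) = C1*exp(-3*c)


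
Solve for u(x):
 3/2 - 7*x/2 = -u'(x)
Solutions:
 u(x) = C1 + 7*x^2/4 - 3*x/2


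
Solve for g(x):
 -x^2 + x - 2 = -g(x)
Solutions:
 g(x) = x^2 - x + 2


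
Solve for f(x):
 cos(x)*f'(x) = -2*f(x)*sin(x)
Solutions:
 f(x) = C1*cos(x)^2


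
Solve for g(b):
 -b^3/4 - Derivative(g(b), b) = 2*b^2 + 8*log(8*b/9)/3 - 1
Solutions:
 g(b) = C1 - b^4/16 - 2*b^3/3 - 8*b*log(b)/3 - 8*b*log(2) + 11*b/3 + 16*b*log(3)/3


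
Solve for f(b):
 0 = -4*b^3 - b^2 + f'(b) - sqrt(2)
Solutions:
 f(b) = C1 + b^4 + b^3/3 + sqrt(2)*b


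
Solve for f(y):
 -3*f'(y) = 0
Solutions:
 f(y) = C1


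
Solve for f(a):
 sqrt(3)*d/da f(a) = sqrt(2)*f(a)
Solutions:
 f(a) = C1*exp(sqrt(6)*a/3)


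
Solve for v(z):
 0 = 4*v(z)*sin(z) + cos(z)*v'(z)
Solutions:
 v(z) = C1*cos(z)^4


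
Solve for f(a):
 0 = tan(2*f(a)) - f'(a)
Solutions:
 f(a) = -asin(C1*exp(2*a))/2 + pi/2
 f(a) = asin(C1*exp(2*a))/2


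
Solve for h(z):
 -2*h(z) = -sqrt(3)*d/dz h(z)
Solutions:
 h(z) = C1*exp(2*sqrt(3)*z/3)


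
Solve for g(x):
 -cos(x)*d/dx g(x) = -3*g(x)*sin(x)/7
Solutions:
 g(x) = C1/cos(x)^(3/7)


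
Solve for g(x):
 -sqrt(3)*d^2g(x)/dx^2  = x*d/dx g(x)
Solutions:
 g(x) = C1 + C2*erf(sqrt(2)*3^(3/4)*x/6)


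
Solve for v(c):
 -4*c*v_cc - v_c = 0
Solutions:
 v(c) = C1 + C2*c^(3/4)


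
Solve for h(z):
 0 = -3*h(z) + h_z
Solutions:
 h(z) = C1*exp(3*z)


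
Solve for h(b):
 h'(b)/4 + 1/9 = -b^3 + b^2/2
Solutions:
 h(b) = C1 - b^4 + 2*b^3/3 - 4*b/9


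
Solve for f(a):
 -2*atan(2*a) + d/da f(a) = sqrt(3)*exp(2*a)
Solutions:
 f(a) = C1 + 2*a*atan(2*a) + sqrt(3)*exp(2*a)/2 - log(4*a^2 + 1)/2


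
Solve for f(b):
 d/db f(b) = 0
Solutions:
 f(b) = C1


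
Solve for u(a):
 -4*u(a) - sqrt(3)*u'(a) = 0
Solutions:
 u(a) = C1*exp(-4*sqrt(3)*a/3)


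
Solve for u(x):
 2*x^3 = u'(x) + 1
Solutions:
 u(x) = C1 + x^4/2 - x


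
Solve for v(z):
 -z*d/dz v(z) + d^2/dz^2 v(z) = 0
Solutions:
 v(z) = C1 + C2*erfi(sqrt(2)*z/2)


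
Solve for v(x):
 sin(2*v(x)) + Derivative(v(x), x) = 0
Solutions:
 v(x) = pi - acos((-C1 - exp(4*x))/(C1 - exp(4*x)))/2
 v(x) = acos((-C1 - exp(4*x))/(C1 - exp(4*x)))/2


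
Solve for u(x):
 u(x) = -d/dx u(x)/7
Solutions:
 u(x) = C1*exp(-7*x)


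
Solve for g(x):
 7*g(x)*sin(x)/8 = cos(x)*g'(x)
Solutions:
 g(x) = C1/cos(x)^(7/8)


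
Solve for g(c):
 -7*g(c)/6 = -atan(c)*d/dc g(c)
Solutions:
 g(c) = C1*exp(7*Integral(1/atan(c), c)/6)


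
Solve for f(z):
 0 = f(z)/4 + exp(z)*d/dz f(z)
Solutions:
 f(z) = C1*exp(exp(-z)/4)


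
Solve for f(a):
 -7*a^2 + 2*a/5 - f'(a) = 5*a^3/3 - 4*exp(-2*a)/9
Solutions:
 f(a) = C1 - 5*a^4/12 - 7*a^3/3 + a^2/5 - 2*exp(-2*a)/9


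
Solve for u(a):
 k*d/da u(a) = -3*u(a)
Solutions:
 u(a) = C1*exp(-3*a/k)


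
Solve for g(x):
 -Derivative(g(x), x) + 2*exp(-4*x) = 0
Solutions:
 g(x) = C1 - exp(-4*x)/2


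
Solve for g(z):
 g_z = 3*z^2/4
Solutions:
 g(z) = C1 + z^3/4


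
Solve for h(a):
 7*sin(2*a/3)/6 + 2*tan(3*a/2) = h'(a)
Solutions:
 h(a) = C1 - 4*log(cos(3*a/2))/3 - 7*cos(2*a/3)/4


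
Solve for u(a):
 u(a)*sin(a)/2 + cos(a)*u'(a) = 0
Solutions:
 u(a) = C1*sqrt(cos(a))


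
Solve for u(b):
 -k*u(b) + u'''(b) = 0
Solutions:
 u(b) = C1*exp(b*k^(1/3)) + C2*exp(b*k^(1/3)*(-1 + sqrt(3)*I)/2) + C3*exp(-b*k^(1/3)*(1 + sqrt(3)*I)/2)


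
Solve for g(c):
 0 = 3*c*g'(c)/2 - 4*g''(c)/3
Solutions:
 g(c) = C1 + C2*erfi(3*c/4)


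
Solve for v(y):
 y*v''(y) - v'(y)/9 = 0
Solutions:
 v(y) = C1 + C2*y^(10/9)


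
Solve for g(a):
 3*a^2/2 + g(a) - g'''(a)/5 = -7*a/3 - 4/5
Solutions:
 g(a) = C3*exp(5^(1/3)*a) - 3*a^2/2 - 7*a/3 + (C1*sin(sqrt(3)*5^(1/3)*a/2) + C2*cos(sqrt(3)*5^(1/3)*a/2))*exp(-5^(1/3)*a/2) - 4/5


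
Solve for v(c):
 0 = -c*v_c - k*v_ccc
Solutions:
 v(c) = C1 + Integral(C2*airyai(c*(-1/k)^(1/3)) + C3*airybi(c*(-1/k)^(1/3)), c)


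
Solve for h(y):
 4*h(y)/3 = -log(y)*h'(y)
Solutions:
 h(y) = C1*exp(-4*li(y)/3)


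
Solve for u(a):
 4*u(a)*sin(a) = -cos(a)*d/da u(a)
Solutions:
 u(a) = C1*cos(a)^4


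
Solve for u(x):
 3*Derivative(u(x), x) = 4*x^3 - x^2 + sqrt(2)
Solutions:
 u(x) = C1 + x^4/3 - x^3/9 + sqrt(2)*x/3


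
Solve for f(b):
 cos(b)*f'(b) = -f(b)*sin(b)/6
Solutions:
 f(b) = C1*cos(b)^(1/6)


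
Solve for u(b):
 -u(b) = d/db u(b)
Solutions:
 u(b) = C1*exp(-b)


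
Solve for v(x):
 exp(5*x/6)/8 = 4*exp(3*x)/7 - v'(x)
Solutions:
 v(x) = C1 - 3*exp(5*x/6)/20 + 4*exp(3*x)/21


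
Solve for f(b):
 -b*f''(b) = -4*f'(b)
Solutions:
 f(b) = C1 + C2*b^5


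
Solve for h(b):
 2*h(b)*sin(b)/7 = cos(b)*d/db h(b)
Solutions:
 h(b) = C1/cos(b)^(2/7)


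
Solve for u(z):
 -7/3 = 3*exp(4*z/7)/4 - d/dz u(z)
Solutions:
 u(z) = C1 + 7*z/3 + 21*exp(4*z/7)/16


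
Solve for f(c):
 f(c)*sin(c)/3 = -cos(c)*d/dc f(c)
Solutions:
 f(c) = C1*cos(c)^(1/3)


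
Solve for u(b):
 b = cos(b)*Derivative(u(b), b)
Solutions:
 u(b) = C1 + Integral(b/cos(b), b)


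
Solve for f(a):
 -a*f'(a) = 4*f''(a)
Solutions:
 f(a) = C1 + C2*erf(sqrt(2)*a/4)


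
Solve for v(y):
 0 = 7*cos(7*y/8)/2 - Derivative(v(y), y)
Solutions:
 v(y) = C1 + 4*sin(7*y/8)


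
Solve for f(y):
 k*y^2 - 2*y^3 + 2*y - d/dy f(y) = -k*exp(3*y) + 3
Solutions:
 f(y) = C1 + k*y^3/3 + k*exp(3*y)/3 - y^4/2 + y^2 - 3*y


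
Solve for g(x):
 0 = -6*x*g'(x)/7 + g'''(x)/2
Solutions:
 g(x) = C1 + Integral(C2*airyai(12^(1/3)*7^(2/3)*x/7) + C3*airybi(12^(1/3)*7^(2/3)*x/7), x)


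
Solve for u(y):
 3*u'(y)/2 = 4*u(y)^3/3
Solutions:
 u(y) = -3*sqrt(2)*sqrt(-1/(C1 + 8*y))/2
 u(y) = 3*sqrt(2)*sqrt(-1/(C1 + 8*y))/2


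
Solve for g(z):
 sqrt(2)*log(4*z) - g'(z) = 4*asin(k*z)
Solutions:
 g(z) = C1 + sqrt(2)*z*(log(z) - 1) + 2*sqrt(2)*z*log(2) - 4*Piecewise((z*asin(k*z) + sqrt(-k^2*z^2 + 1)/k, Ne(k, 0)), (0, True))


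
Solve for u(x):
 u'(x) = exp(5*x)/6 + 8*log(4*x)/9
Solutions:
 u(x) = C1 + 8*x*log(x)/9 + 8*x*(-1 + 2*log(2))/9 + exp(5*x)/30


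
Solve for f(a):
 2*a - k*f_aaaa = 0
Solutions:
 f(a) = C1 + C2*a + C3*a^2 + C4*a^3 + a^5/(60*k)


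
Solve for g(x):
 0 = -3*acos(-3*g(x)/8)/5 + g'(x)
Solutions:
 Integral(1/acos(-3*_y/8), (_y, g(x))) = C1 + 3*x/5


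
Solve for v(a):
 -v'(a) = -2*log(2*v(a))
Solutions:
 -Integral(1/(log(_y) + log(2)), (_y, v(a)))/2 = C1 - a


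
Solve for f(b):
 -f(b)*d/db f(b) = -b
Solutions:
 f(b) = -sqrt(C1 + b^2)
 f(b) = sqrt(C1 + b^2)


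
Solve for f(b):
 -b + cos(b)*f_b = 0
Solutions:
 f(b) = C1 + Integral(b/cos(b), b)


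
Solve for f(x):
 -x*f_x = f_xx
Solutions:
 f(x) = C1 + C2*erf(sqrt(2)*x/2)


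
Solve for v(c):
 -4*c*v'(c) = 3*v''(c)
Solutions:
 v(c) = C1 + C2*erf(sqrt(6)*c/3)


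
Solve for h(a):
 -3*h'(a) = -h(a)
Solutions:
 h(a) = C1*exp(a/3)


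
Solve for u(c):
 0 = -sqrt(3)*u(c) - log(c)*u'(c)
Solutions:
 u(c) = C1*exp(-sqrt(3)*li(c))


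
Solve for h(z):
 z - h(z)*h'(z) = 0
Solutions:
 h(z) = -sqrt(C1 + z^2)
 h(z) = sqrt(C1 + z^2)


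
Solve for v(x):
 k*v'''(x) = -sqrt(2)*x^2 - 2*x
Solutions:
 v(x) = C1 + C2*x + C3*x^2 - sqrt(2)*x^5/(60*k) - x^4/(12*k)


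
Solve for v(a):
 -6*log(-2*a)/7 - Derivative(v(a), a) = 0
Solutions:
 v(a) = C1 - 6*a*log(-a)/7 + 6*a*(1 - log(2))/7


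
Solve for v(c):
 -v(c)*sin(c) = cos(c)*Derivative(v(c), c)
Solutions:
 v(c) = C1*cos(c)


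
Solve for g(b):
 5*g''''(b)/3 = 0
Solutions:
 g(b) = C1 + C2*b + C3*b^2 + C4*b^3


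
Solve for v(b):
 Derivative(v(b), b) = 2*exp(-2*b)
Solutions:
 v(b) = C1 - exp(-2*b)


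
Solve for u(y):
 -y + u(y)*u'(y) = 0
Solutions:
 u(y) = -sqrt(C1 + y^2)
 u(y) = sqrt(C1 + y^2)


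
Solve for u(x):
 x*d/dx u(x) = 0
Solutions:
 u(x) = C1


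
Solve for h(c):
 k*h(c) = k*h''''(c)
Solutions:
 h(c) = C1*exp(-c) + C2*exp(c) + C3*sin(c) + C4*cos(c)


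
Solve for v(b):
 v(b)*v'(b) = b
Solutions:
 v(b) = -sqrt(C1 + b^2)
 v(b) = sqrt(C1 + b^2)


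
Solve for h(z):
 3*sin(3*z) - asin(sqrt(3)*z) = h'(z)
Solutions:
 h(z) = C1 - z*asin(sqrt(3)*z) - sqrt(3)*sqrt(1 - 3*z^2)/3 - cos(3*z)


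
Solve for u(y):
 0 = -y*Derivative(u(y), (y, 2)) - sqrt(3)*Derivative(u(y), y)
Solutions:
 u(y) = C1 + C2*y^(1 - sqrt(3))


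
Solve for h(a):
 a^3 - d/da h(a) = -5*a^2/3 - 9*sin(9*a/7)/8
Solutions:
 h(a) = C1 + a^4/4 + 5*a^3/9 - 7*cos(9*a/7)/8


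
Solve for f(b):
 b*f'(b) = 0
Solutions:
 f(b) = C1


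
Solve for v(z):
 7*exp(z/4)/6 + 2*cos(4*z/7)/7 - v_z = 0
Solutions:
 v(z) = C1 + 14*exp(z/4)/3 + sin(4*z/7)/2


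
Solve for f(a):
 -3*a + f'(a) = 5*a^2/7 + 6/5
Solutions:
 f(a) = C1 + 5*a^3/21 + 3*a^2/2 + 6*a/5
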